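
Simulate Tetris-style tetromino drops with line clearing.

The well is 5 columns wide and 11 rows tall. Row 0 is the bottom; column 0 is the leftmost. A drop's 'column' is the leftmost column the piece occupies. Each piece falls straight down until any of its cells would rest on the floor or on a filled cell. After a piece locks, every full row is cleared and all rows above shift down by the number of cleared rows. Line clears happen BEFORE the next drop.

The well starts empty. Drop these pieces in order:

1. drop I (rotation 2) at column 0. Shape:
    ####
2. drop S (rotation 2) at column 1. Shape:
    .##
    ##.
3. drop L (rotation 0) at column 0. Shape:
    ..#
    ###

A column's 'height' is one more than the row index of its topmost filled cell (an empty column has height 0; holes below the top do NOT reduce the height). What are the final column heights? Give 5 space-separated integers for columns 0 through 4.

Drop 1: I rot2 at col 0 lands with bottom-row=0; cleared 0 line(s) (total 0); column heights now [1 1 1 1 0], max=1
Drop 2: S rot2 at col 1 lands with bottom-row=1; cleared 0 line(s) (total 0); column heights now [1 2 3 3 0], max=3
Drop 3: L rot0 at col 0 lands with bottom-row=3; cleared 0 line(s) (total 0); column heights now [4 4 5 3 0], max=5

Answer: 4 4 5 3 0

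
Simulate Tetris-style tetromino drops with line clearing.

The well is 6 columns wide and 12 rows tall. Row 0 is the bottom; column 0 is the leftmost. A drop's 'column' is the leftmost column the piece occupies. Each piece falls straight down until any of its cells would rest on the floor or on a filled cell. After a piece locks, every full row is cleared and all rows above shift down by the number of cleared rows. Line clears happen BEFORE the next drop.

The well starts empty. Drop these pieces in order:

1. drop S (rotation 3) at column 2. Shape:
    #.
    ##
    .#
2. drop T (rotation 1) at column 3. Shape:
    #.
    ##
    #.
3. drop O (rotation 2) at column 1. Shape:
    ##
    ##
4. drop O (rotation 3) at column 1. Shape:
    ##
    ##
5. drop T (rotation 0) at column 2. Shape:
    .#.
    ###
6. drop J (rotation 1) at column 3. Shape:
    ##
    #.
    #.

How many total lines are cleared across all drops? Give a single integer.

Answer: 0

Derivation:
Drop 1: S rot3 at col 2 lands with bottom-row=0; cleared 0 line(s) (total 0); column heights now [0 0 3 2 0 0], max=3
Drop 2: T rot1 at col 3 lands with bottom-row=2; cleared 0 line(s) (total 0); column heights now [0 0 3 5 4 0], max=5
Drop 3: O rot2 at col 1 lands with bottom-row=3; cleared 0 line(s) (total 0); column heights now [0 5 5 5 4 0], max=5
Drop 4: O rot3 at col 1 lands with bottom-row=5; cleared 0 line(s) (total 0); column heights now [0 7 7 5 4 0], max=7
Drop 5: T rot0 at col 2 lands with bottom-row=7; cleared 0 line(s) (total 0); column heights now [0 7 8 9 8 0], max=9
Drop 6: J rot1 at col 3 lands with bottom-row=9; cleared 0 line(s) (total 0); column heights now [0 7 8 12 12 0], max=12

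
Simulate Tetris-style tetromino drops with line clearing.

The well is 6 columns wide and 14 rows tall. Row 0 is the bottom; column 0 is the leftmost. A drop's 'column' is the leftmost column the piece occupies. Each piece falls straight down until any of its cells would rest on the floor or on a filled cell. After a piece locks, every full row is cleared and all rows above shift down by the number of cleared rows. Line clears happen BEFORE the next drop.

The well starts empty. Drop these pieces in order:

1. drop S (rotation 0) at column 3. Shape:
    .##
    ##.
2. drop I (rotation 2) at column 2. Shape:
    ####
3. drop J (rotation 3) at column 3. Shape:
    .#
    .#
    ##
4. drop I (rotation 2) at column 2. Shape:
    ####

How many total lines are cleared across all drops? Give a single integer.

Answer: 0

Derivation:
Drop 1: S rot0 at col 3 lands with bottom-row=0; cleared 0 line(s) (total 0); column heights now [0 0 0 1 2 2], max=2
Drop 2: I rot2 at col 2 lands with bottom-row=2; cleared 0 line(s) (total 0); column heights now [0 0 3 3 3 3], max=3
Drop 3: J rot3 at col 3 lands with bottom-row=3; cleared 0 line(s) (total 0); column heights now [0 0 3 4 6 3], max=6
Drop 4: I rot2 at col 2 lands with bottom-row=6; cleared 0 line(s) (total 0); column heights now [0 0 7 7 7 7], max=7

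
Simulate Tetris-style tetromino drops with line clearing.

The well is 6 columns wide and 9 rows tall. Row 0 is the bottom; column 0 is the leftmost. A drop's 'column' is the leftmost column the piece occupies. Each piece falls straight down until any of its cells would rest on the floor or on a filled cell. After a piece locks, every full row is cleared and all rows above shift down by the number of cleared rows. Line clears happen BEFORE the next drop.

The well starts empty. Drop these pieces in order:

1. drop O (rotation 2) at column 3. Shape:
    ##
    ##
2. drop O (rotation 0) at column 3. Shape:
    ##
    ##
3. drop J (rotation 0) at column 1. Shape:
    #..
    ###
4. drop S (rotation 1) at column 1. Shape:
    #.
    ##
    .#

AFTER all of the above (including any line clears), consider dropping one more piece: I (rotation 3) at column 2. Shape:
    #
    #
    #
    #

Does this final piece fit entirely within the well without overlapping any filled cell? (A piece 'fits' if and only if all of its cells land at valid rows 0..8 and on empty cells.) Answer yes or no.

Drop 1: O rot2 at col 3 lands with bottom-row=0; cleared 0 line(s) (total 0); column heights now [0 0 0 2 2 0], max=2
Drop 2: O rot0 at col 3 lands with bottom-row=2; cleared 0 line(s) (total 0); column heights now [0 0 0 4 4 0], max=4
Drop 3: J rot0 at col 1 lands with bottom-row=4; cleared 0 line(s) (total 0); column heights now [0 6 5 5 4 0], max=6
Drop 4: S rot1 at col 1 lands with bottom-row=5; cleared 0 line(s) (total 0); column heights now [0 8 7 5 4 0], max=8
Test piece I rot3 at col 2 (width 1): heights before test = [0 8 7 5 4 0]; fits = False

Answer: no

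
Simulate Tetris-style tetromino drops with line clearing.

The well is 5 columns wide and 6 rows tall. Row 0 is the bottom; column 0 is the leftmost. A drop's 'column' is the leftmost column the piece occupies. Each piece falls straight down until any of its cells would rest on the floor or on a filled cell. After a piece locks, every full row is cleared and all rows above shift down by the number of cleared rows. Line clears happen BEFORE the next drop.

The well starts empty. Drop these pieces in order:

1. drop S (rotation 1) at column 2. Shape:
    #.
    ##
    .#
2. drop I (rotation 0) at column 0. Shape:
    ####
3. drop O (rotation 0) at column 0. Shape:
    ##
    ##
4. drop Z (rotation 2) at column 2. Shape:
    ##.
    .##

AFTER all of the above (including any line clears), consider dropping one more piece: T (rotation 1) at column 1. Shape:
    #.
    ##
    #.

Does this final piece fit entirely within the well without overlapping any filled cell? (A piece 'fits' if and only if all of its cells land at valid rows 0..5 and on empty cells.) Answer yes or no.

Answer: no

Derivation:
Drop 1: S rot1 at col 2 lands with bottom-row=0; cleared 0 line(s) (total 0); column heights now [0 0 3 2 0], max=3
Drop 2: I rot0 at col 0 lands with bottom-row=3; cleared 0 line(s) (total 0); column heights now [4 4 4 4 0], max=4
Drop 3: O rot0 at col 0 lands with bottom-row=4; cleared 0 line(s) (total 0); column heights now [6 6 4 4 0], max=6
Drop 4: Z rot2 at col 2 lands with bottom-row=4; cleared 0 line(s) (total 0); column heights now [6 6 6 6 5], max=6
Test piece T rot1 at col 1 (width 2): heights before test = [6 6 6 6 5]; fits = False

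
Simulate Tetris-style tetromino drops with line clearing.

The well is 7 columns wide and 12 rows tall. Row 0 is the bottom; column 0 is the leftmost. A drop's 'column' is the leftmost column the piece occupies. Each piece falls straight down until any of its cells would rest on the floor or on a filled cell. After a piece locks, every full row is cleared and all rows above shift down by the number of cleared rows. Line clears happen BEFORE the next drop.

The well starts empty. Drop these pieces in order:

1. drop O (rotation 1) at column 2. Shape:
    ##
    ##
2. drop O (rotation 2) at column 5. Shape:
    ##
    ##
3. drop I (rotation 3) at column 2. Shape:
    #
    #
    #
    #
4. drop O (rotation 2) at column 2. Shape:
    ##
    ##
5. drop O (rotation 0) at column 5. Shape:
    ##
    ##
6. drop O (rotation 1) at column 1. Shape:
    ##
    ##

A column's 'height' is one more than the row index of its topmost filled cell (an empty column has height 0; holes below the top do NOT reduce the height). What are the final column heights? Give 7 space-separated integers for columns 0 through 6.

Answer: 0 10 10 8 0 4 4

Derivation:
Drop 1: O rot1 at col 2 lands with bottom-row=0; cleared 0 line(s) (total 0); column heights now [0 0 2 2 0 0 0], max=2
Drop 2: O rot2 at col 5 lands with bottom-row=0; cleared 0 line(s) (total 0); column heights now [0 0 2 2 0 2 2], max=2
Drop 3: I rot3 at col 2 lands with bottom-row=2; cleared 0 line(s) (total 0); column heights now [0 0 6 2 0 2 2], max=6
Drop 4: O rot2 at col 2 lands with bottom-row=6; cleared 0 line(s) (total 0); column heights now [0 0 8 8 0 2 2], max=8
Drop 5: O rot0 at col 5 lands with bottom-row=2; cleared 0 line(s) (total 0); column heights now [0 0 8 8 0 4 4], max=8
Drop 6: O rot1 at col 1 lands with bottom-row=8; cleared 0 line(s) (total 0); column heights now [0 10 10 8 0 4 4], max=10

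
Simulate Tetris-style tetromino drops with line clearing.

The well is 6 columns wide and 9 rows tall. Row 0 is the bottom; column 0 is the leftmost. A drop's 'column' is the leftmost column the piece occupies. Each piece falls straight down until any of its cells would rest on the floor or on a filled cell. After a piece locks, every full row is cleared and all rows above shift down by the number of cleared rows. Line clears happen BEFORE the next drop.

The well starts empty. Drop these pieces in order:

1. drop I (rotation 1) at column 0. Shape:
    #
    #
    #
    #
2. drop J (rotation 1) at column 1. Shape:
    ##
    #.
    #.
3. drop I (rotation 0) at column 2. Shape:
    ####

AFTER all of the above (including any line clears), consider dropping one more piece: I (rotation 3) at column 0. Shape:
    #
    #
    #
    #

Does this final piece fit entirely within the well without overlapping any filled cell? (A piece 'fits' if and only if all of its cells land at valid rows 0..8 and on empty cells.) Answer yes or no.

Answer: yes

Derivation:
Drop 1: I rot1 at col 0 lands with bottom-row=0; cleared 0 line(s) (total 0); column heights now [4 0 0 0 0 0], max=4
Drop 2: J rot1 at col 1 lands with bottom-row=0; cleared 0 line(s) (total 0); column heights now [4 3 3 0 0 0], max=4
Drop 3: I rot0 at col 2 lands with bottom-row=3; cleared 0 line(s) (total 0); column heights now [4 3 4 4 4 4], max=4
Test piece I rot3 at col 0 (width 1): heights before test = [4 3 4 4 4 4]; fits = True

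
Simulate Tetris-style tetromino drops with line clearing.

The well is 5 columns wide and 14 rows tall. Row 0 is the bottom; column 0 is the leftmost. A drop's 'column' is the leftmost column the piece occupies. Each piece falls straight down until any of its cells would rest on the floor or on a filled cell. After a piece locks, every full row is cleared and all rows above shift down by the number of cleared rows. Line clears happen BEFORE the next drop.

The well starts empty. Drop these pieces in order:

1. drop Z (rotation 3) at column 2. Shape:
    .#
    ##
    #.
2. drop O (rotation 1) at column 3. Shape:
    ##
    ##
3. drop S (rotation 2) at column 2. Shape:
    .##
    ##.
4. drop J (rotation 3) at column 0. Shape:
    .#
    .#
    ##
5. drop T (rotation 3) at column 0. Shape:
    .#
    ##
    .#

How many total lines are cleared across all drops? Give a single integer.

Answer: 0

Derivation:
Drop 1: Z rot3 at col 2 lands with bottom-row=0; cleared 0 line(s) (total 0); column heights now [0 0 2 3 0], max=3
Drop 2: O rot1 at col 3 lands with bottom-row=3; cleared 0 line(s) (total 0); column heights now [0 0 2 5 5], max=5
Drop 3: S rot2 at col 2 lands with bottom-row=5; cleared 0 line(s) (total 0); column heights now [0 0 6 7 7], max=7
Drop 4: J rot3 at col 0 lands with bottom-row=0; cleared 0 line(s) (total 0); column heights now [1 3 6 7 7], max=7
Drop 5: T rot3 at col 0 lands with bottom-row=3; cleared 0 line(s) (total 0); column heights now [5 6 6 7 7], max=7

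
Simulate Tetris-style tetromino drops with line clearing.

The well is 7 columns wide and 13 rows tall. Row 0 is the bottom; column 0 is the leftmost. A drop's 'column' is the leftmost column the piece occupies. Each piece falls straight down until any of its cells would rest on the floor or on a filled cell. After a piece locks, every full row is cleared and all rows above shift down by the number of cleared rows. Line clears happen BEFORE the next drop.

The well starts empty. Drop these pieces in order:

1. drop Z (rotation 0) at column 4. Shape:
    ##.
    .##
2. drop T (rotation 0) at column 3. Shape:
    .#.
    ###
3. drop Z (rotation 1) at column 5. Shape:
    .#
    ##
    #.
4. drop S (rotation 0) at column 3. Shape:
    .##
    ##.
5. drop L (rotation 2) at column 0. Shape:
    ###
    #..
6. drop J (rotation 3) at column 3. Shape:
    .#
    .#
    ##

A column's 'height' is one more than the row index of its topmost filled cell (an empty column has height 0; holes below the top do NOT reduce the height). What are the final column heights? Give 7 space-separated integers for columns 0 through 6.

Answer: 2 2 2 7 9 6 6

Derivation:
Drop 1: Z rot0 at col 4 lands with bottom-row=0; cleared 0 line(s) (total 0); column heights now [0 0 0 0 2 2 1], max=2
Drop 2: T rot0 at col 3 lands with bottom-row=2; cleared 0 line(s) (total 0); column heights now [0 0 0 3 4 3 1], max=4
Drop 3: Z rot1 at col 5 lands with bottom-row=3; cleared 0 line(s) (total 0); column heights now [0 0 0 3 4 5 6], max=6
Drop 4: S rot0 at col 3 lands with bottom-row=4; cleared 0 line(s) (total 0); column heights now [0 0 0 5 6 6 6], max=6
Drop 5: L rot2 at col 0 lands with bottom-row=0; cleared 0 line(s) (total 0); column heights now [2 2 2 5 6 6 6], max=6
Drop 6: J rot3 at col 3 lands with bottom-row=6; cleared 0 line(s) (total 0); column heights now [2 2 2 7 9 6 6], max=9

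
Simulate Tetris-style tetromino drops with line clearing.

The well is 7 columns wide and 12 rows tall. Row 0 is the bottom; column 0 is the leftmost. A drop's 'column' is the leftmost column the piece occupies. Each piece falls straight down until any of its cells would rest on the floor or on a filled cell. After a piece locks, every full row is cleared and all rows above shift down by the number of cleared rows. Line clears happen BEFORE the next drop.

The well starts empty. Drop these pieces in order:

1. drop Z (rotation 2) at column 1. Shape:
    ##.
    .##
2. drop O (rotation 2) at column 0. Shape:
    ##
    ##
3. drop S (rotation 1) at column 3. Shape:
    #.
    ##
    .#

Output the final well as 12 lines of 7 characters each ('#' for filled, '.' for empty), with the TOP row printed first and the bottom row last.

Answer: .......
.......
.......
.......
.......
.......
.......
.......
##.....
##.#...
.####..
..###..

Derivation:
Drop 1: Z rot2 at col 1 lands with bottom-row=0; cleared 0 line(s) (total 0); column heights now [0 2 2 1 0 0 0], max=2
Drop 2: O rot2 at col 0 lands with bottom-row=2; cleared 0 line(s) (total 0); column heights now [4 4 2 1 0 0 0], max=4
Drop 3: S rot1 at col 3 lands with bottom-row=0; cleared 0 line(s) (total 0); column heights now [4 4 2 3 2 0 0], max=4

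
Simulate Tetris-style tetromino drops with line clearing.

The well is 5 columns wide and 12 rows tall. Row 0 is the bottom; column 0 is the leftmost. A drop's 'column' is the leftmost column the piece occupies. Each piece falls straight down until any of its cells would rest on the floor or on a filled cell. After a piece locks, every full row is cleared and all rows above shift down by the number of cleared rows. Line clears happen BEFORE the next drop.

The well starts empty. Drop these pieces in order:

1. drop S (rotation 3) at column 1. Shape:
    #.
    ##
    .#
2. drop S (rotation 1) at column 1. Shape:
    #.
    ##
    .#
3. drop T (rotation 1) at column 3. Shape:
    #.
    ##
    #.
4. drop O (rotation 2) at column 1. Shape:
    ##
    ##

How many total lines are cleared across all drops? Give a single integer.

Answer: 0

Derivation:
Drop 1: S rot3 at col 1 lands with bottom-row=0; cleared 0 line(s) (total 0); column heights now [0 3 2 0 0], max=3
Drop 2: S rot1 at col 1 lands with bottom-row=2; cleared 0 line(s) (total 0); column heights now [0 5 4 0 0], max=5
Drop 3: T rot1 at col 3 lands with bottom-row=0; cleared 0 line(s) (total 0); column heights now [0 5 4 3 2], max=5
Drop 4: O rot2 at col 1 lands with bottom-row=5; cleared 0 line(s) (total 0); column heights now [0 7 7 3 2], max=7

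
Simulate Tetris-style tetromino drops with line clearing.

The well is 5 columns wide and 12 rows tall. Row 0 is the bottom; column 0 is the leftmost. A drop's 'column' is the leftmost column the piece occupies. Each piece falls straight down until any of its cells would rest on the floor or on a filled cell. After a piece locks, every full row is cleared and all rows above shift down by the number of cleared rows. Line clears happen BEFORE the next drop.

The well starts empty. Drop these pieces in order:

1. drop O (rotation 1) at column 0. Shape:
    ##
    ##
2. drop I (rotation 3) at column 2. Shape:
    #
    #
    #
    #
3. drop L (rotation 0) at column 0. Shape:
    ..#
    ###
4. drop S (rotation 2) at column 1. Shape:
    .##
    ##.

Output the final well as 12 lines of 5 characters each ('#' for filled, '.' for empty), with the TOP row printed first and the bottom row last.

Drop 1: O rot1 at col 0 lands with bottom-row=0; cleared 0 line(s) (total 0); column heights now [2 2 0 0 0], max=2
Drop 2: I rot3 at col 2 lands with bottom-row=0; cleared 0 line(s) (total 0); column heights now [2 2 4 0 0], max=4
Drop 3: L rot0 at col 0 lands with bottom-row=4; cleared 0 line(s) (total 0); column heights now [5 5 6 0 0], max=6
Drop 4: S rot2 at col 1 lands with bottom-row=6; cleared 0 line(s) (total 0); column heights now [5 7 8 8 0], max=8

Answer: .....
.....
.....
.....
..##.
.##..
..#..
###..
..#..
..#..
###..
###..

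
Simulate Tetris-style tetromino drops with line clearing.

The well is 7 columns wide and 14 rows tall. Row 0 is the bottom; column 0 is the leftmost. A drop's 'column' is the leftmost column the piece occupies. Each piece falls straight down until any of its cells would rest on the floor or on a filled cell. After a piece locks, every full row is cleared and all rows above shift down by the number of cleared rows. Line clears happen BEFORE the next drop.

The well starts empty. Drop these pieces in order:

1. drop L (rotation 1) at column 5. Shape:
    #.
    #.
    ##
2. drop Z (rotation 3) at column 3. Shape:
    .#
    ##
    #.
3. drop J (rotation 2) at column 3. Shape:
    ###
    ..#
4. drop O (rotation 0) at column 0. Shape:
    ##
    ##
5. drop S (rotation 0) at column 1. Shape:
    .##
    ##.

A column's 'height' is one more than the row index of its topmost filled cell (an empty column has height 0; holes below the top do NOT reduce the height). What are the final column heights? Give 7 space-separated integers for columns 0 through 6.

Answer: 2 5 6 6 5 5 1

Derivation:
Drop 1: L rot1 at col 5 lands with bottom-row=0; cleared 0 line(s) (total 0); column heights now [0 0 0 0 0 3 1], max=3
Drop 2: Z rot3 at col 3 lands with bottom-row=0; cleared 0 line(s) (total 0); column heights now [0 0 0 2 3 3 1], max=3
Drop 3: J rot2 at col 3 lands with bottom-row=3; cleared 0 line(s) (total 0); column heights now [0 0 0 5 5 5 1], max=5
Drop 4: O rot0 at col 0 lands with bottom-row=0; cleared 0 line(s) (total 0); column heights now [2 2 0 5 5 5 1], max=5
Drop 5: S rot0 at col 1 lands with bottom-row=4; cleared 0 line(s) (total 0); column heights now [2 5 6 6 5 5 1], max=6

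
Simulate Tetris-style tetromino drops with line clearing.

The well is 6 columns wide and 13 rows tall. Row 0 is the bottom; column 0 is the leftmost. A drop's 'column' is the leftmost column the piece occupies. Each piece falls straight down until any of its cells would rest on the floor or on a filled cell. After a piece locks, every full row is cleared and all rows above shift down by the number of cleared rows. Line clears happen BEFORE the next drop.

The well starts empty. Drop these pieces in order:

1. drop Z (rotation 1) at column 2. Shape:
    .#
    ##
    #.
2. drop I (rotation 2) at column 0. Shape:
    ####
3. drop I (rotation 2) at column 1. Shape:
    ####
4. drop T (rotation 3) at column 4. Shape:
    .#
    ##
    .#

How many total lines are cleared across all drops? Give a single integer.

Answer: 0

Derivation:
Drop 1: Z rot1 at col 2 lands with bottom-row=0; cleared 0 line(s) (total 0); column heights now [0 0 2 3 0 0], max=3
Drop 2: I rot2 at col 0 lands with bottom-row=3; cleared 0 line(s) (total 0); column heights now [4 4 4 4 0 0], max=4
Drop 3: I rot2 at col 1 lands with bottom-row=4; cleared 0 line(s) (total 0); column heights now [4 5 5 5 5 0], max=5
Drop 4: T rot3 at col 4 lands with bottom-row=4; cleared 0 line(s) (total 0); column heights now [4 5 5 5 6 7], max=7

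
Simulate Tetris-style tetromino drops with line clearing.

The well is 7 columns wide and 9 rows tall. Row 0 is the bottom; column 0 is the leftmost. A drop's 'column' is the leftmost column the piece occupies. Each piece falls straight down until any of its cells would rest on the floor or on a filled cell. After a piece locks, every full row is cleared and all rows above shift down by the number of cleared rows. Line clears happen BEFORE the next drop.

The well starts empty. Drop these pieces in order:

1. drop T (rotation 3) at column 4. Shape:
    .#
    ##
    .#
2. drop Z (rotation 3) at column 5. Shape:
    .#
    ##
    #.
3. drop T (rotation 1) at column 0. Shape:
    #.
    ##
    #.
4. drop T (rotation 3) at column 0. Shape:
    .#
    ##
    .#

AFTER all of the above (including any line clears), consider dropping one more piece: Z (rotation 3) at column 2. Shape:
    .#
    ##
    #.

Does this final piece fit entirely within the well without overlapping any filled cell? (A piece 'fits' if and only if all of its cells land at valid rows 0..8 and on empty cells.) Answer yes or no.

Answer: yes

Derivation:
Drop 1: T rot3 at col 4 lands with bottom-row=0; cleared 0 line(s) (total 0); column heights now [0 0 0 0 2 3 0], max=3
Drop 2: Z rot3 at col 5 lands with bottom-row=3; cleared 0 line(s) (total 0); column heights now [0 0 0 0 2 5 6], max=6
Drop 3: T rot1 at col 0 lands with bottom-row=0; cleared 0 line(s) (total 0); column heights now [3 2 0 0 2 5 6], max=6
Drop 4: T rot3 at col 0 lands with bottom-row=2; cleared 0 line(s) (total 0); column heights now [4 5 0 0 2 5 6], max=6
Test piece Z rot3 at col 2 (width 2): heights before test = [4 5 0 0 2 5 6]; fits = True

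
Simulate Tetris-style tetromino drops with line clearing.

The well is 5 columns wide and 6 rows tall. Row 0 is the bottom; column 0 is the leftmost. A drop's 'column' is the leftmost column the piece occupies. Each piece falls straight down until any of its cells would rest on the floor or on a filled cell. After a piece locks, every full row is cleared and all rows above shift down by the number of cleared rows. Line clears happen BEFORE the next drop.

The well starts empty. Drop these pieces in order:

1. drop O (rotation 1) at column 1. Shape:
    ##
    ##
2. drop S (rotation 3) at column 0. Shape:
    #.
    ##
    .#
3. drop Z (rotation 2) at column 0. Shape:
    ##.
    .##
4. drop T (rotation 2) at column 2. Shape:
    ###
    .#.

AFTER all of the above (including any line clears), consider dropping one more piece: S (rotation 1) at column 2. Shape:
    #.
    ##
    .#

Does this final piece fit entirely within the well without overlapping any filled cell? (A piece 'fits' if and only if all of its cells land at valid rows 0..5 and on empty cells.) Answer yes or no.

Drop 1: O rot1 at col 1 lands with bottom-row=0; cleared 0 line(s) (total 0); column heights now [0 2 2 0 0], max=2
Drop 2: S rot3 at col 0 lands with bottom-row=2; cleared 0 line(s) (total 0); column heights now [5 4 2 0 0], max=5
Drop 3: Z rot2 at col 0 lands with bottom-row=4; cleared 0 line(s) (total 0); column heights now [6 6 5 0 0], max=6
Drop 4: T rot2 at col 2 lands with bottom-row=4; cleared 1 line(s) (total 1); column heights now [5 5 5 5 0], max=5
Test piece S rot1 at col 2 (width 2): heights before test = [5 5 5 5 0]; fits = False

Answer: no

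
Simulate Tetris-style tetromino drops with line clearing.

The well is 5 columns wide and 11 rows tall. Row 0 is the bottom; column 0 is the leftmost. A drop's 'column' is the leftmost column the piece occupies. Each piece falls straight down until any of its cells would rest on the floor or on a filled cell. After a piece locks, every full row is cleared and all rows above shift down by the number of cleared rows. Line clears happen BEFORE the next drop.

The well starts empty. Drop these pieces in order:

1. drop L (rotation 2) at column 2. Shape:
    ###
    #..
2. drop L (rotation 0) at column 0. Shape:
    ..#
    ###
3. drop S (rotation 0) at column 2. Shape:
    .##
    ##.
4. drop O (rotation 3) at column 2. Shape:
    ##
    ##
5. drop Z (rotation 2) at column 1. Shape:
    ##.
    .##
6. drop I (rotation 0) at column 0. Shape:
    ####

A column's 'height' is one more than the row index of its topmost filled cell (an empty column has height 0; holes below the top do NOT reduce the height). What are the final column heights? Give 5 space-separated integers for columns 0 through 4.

Drop 1: L rot2 at col 2 lands with bottom-row=0; cleared 0 line(s) (total 0); column heights now [0 0 2 2 2], max=2
Drop 2: L rot0 at col 0 lands with bottom-row=2; cleared 0 line(s) (total 0); column heights now [3 3 4 2 2], max=4
Drop 3: S rot0 at col 2 lands with bottom-row=4; cleared 0 line(s) (total 0); column heights now [3 3 5 6 6], max=6
Drop 4: O rot3 at col 2 lands with bottom-row=6; cleared 0 line(s) (total 0); column heights now [3 3 8 8 6], max=8
Drop 5: Z rot2 at col 1 lands with bottom-row=8; cleared 0 line(s) (total 0); column heights now [3 10 10 9 6], max=10
Drop 6: I rot0 at col 0 lands with bottom-row=10; cleared 0 line(s) (total 0); column heights now [11 11 11 11 6], max=11

Answer: 11 11 11 11 6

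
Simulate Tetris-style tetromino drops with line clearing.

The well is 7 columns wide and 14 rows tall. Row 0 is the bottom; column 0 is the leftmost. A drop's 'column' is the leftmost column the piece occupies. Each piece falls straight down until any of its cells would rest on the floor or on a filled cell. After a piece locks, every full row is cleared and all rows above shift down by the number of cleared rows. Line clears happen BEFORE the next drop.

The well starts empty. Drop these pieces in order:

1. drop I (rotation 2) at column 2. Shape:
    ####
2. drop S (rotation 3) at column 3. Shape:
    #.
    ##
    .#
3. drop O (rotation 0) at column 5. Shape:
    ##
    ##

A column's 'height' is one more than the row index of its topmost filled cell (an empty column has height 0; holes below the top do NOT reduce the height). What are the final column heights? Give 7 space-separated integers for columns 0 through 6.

Answer: 0 0 1 4 3 3 3

Derivation:
Drop 1: I rot2 at col 2 lands with bottom-row=0; cleared 0 line(s) (total 0); column heights now [0 0 1 1 1 1 0], max=1
Drop 2: S rot3 at col 3 lands with bottom-row=1; cleared 0 line(s) (total 0); column heights now [0 0 1 4 3 1 0], max=4
Drop 3: O rot0 at col 5 lands with bottom-row=1; cleared 0 line(s) (total 0); column heights now [0 0 1 4 3 3 3], max=4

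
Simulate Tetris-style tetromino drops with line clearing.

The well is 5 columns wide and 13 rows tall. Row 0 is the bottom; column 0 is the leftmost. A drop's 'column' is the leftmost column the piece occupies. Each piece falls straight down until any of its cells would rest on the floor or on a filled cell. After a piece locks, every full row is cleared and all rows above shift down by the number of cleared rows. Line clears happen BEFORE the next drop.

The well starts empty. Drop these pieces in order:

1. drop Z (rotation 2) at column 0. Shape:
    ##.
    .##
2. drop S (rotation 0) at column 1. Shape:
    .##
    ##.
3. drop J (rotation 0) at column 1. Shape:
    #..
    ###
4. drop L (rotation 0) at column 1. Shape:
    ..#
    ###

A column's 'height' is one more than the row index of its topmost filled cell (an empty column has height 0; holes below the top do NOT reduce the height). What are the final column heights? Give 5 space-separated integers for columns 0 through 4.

Drop 1: Z rot2 at col 0 lands with bottom-row=0; cleared 0 line(s) (total 0); column heights now [2 2 1 0 0], max=2
Drop 2: S rot0 at col 1 lands with bottom-row=2; cleared 0 line(s) (total 0); column heights now [2 3 4 4 0], max=4
Drop 3: J rot0 at col 1 lands with bottom-row=4; cleared 0 line(s) (total 0); column heights now [2 6 5 5 0], max=6
Drop 4: L rot0 at col 1 lands with bottom-row=6; cleared 0 line(s) (total 0); column heights now [2 7 7 8 0], max=8

Answer: 2 7 7 8 0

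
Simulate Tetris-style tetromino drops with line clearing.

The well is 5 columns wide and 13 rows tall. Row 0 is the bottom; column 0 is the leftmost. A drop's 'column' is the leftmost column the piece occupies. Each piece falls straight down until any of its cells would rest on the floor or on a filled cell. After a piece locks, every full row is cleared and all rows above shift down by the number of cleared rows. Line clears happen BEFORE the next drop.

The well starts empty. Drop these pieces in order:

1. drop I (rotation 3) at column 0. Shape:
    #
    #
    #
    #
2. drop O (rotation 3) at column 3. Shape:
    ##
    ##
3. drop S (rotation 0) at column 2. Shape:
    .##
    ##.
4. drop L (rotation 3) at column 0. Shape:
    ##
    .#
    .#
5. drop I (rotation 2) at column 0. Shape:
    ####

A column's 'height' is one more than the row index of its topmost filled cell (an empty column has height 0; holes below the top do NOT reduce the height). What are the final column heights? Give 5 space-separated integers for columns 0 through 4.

Answer: 6 6 6 6 4

Derivation:
Drop 1: I rot3 at col 0 lands with bottom-row=0; cleared 0 line(s) (total 0); column heights now [4 0 0 0 0], max=4
Drop 2: O rot3 at col 3 lands with bottom-row=0; cleared 0 line(s) (total 0); column heights now [4 0 0 2 2], max=4
Drop 3: S rot0 at col 2 lands with bottom-row=2; cleared 0 line(s) (total 0); column heights now [4 0 3 4 4], max=4
Drop 4: L rot3 at col 0 lands with bottom-row=2; cleared 0 line(s) (total 0); column heights now [5 5 3 4 4], max=5
Drop 5: I rot2 at col 0 lands with bottom-row=5; cleared 0 line(s) (total 0); column heights now [6 6 6 6 4], max=6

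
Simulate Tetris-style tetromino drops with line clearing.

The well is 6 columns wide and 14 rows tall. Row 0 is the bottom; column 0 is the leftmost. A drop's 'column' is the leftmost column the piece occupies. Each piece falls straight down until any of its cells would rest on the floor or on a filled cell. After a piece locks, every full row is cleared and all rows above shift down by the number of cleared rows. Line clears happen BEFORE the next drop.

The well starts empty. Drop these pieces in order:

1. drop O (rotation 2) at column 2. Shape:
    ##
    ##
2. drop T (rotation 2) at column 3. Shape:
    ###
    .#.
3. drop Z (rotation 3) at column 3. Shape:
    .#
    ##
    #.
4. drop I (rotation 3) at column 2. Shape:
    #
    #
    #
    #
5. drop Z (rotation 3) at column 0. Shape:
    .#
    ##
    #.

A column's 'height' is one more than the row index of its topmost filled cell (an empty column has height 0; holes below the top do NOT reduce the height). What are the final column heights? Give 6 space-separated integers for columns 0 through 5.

Drop 1: O rot2 at col 2 lands with bottom-row=0; cleared 0 line(s) (total 0); column heights now [0 0 2 2 0 0], max=2
Drop 2: T rot2 at col 3 lands with bottom-row=1; cleared 0 line(s) (total 0); column heights now [0 0 2 3 3 3], max=3
Drop 3: Z rot3 at col 3 lands with bottom-row=3; cleared 0 line(s) (total 0); column heights now [0 0 2 5 6 3], max=6
Drop 4: I rot3 at col 2 lands with bottom-row=2; cleared 0 line(s) (total 0); column heights now [0 0 6 5 6 3], max=6
Drop 5: Z rot3 at col 0 lands with bottom-row=0; cleared 0 line(s) (total 0); column heights now [2 3 6 5 6 3], max=6

Answer: 2 3 6 5 6 3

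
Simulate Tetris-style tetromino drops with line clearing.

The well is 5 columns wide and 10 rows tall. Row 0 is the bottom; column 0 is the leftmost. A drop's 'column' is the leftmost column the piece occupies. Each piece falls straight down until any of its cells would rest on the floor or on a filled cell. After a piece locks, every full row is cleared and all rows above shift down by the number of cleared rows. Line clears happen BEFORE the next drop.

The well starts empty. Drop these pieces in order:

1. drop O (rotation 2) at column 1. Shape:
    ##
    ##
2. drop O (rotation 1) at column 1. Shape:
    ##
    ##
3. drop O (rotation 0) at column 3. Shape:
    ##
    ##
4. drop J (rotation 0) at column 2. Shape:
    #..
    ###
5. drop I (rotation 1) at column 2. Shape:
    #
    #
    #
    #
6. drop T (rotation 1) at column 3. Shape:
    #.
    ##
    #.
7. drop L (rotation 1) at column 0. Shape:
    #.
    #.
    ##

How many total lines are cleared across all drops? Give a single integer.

Answer: 1

Derivation:
Drop 1: O rot2 at col 1 lands with bottom-row=0; cleared 0 line(s) (total 0); column heights now [0 2 2 0 0], max=2
Drop 2: O rot1 at col 1 lands with bottom-row=2; cleared 0 line(s) (total 0); column heights now [0 4 4 0 0], max=4
Drop 3: O rot0 at col 3 lands with bottom-row=0; cleared 0 line(s) (total 0); column heights now [0 4 4 2 2], max=4
Drop 4: J rot0 at col 2 lands with bottom-row=4; cleared 0 line(s) (total 0); column heights now [0 4 6 5 5], max=6
Drop 5: I rot1 at col 2 lands with bottom-row=6; cleared 0 line(s) (total 0); column heights now [0 4 10 5 5], max=10
Drop 6: T rot1 at col 3 lands with bottom-row=5; cleared 0 line(s) (total 0); column heights now [0 4 10 8 7], max=10
Drop 7: L rot1 at col 0 lands with bottom-row=4; cleared 1 line(s) (total 1); column heights now [6 4 9 7 6], max=9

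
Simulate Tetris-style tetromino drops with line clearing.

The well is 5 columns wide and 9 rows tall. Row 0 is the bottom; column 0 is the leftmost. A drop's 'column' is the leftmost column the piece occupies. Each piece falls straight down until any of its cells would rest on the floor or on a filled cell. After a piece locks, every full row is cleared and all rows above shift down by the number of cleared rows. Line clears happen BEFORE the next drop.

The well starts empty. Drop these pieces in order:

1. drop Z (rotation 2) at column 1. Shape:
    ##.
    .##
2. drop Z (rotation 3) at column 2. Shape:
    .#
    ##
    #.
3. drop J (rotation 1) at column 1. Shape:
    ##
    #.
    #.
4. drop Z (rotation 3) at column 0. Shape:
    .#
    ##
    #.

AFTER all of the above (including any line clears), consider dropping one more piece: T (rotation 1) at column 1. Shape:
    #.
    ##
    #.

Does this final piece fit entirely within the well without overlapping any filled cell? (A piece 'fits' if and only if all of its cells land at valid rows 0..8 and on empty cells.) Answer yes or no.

Drop 1: Z rot2 at col 1 lands with bottom-row=0; cleared 0 line(s) (total 0); column heights now [0 2 2 1 0], max=2
Drop 2: Z rot3 at col 2 lands with bottom-row=2; cleared 0 line(s) (total 0); column heights now [0 2 4 5 0], max=5
Drop 3: J rot1 at col 1 lands with bottom-row=2; cleared 0 line(s) (total 0); column heights now [0 5 5 5 0], max=5
Drop 4: Z rot3 at col 0 lands with bottom-row=4; cleared 0 line(s) (total 0); column heights now [6 7 5 5 0], max=7
Test piece T rot1 at col 1 (width 2): heights before test = [6 7 5 5 0]; fits = False

Answer: no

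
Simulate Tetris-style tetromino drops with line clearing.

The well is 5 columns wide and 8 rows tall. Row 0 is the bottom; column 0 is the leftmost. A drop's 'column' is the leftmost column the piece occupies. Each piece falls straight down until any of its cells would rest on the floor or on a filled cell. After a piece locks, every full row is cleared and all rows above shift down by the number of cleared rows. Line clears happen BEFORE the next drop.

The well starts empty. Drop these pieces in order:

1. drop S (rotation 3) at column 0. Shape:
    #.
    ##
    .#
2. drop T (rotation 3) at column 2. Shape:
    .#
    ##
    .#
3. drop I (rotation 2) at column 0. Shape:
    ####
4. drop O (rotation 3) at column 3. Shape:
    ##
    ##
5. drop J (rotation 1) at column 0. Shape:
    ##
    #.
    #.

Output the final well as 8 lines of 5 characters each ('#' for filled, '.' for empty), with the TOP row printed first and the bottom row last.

Drop 1: S rot3 at col 0 lands with bottom-row=0; cleared 0 line(s) (total 0); column heights now [3 2 0 0 0], max=3
Drop 2: T rot3 at col 2 lands with bottom-row=0; cleared 0 line(s) (total 0); column heights now [3 2 2 3 0], max=3
Drop 3: I rot2 at col 0 lands with bottom-row=3; cleared 0 line(s) (total 0); column heights now [4 4 4 4 0], max=4
Drop 4: O rot3 at col 3 lands with bottom-row=4; cleared 0 line(s) (total 0); column heights now [4 4 4 6 6], max=6
Drop 5: J rot1 at col 0 lands with bottom-row=4; cleared 0 line(s) (total 0); column heights now [7 7 4 6 6], max=7

Answer: .....
##...
#..##
#..##
####.
#..#.
####.
.#.#.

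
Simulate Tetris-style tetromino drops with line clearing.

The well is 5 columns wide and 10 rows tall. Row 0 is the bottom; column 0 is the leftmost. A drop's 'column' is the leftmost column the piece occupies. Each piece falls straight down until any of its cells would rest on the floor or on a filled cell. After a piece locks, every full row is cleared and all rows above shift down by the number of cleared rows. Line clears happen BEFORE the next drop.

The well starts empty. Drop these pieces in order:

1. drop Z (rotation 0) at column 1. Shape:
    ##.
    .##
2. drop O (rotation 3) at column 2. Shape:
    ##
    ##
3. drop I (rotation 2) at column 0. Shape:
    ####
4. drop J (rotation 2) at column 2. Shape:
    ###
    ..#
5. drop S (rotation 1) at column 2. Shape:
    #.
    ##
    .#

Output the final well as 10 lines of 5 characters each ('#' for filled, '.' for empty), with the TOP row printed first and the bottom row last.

Answer: .....
.....
..#..
..##.
...#.
..###
..##.
..##.
.##..
..##.

Derivation:
Drop 1: Z rot0 at col 1 lands with bottom-row=0; cleared 0 line(s) (total 0); column heights now [0 2 2 1 0], max=2
Drop 2: O rot3 at col 2 lands with bottom-row=2; cleared 0 line(s) (total 0); column heights now [0 2 4 4 0], max=4
Drop 3: I rot2 at col 0 lands with bottom-row=4; cleared 0 line(s) (total 0); column heights now [5 5 5 5 0], max=5
Drop 4: J rot2 at col 2 lands with bottom-row=4; cleared 1 line(s) (total 1); column heights now [0 2 5 5 5], max=5
Drop 5: S rot1 at col 2 lands with bottom-row=5; cleared 0 line(s) (total 1); column heights now [0 2 8 7 5], max=8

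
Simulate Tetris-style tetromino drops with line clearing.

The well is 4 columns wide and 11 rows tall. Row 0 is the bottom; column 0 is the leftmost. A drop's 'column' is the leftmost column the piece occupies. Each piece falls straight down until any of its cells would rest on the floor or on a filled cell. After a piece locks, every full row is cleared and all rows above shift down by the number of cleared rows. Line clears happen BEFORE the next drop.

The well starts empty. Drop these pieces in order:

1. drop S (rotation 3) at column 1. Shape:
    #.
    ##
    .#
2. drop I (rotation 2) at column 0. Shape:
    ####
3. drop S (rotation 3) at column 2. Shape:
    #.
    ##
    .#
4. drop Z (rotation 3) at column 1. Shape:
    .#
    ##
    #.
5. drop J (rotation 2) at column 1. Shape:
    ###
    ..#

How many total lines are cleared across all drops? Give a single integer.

Answer: 1

Derivation:
Drop 1: S rot3 at col 1 lands with bottom-row=0; cleared 0 line(s) (total 0); column heights now [0 3 2 0], max=3
Drop 2: I rot2 at col 0 lands with bottom-row=3; cleared 1 line(s) (total 1); column heights now [0 3 2 0], max=3
Drop 3: S rot3 at col 2 lands with bottom-row=1; cleared 0 line(s) (total 1); column heights now [0 3 4 3], max=4
Drop 4: Z rot3 at col 1 lands with bottom-row=3; cleared 0 line(s) (total 1); column heights now [0 5 6 3], max=6
Drop 5: J rot2 at col 1 lands with bottom-row=5; cleared 0 line(s) (total 1); column heights now [0 7 7 7], max=7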